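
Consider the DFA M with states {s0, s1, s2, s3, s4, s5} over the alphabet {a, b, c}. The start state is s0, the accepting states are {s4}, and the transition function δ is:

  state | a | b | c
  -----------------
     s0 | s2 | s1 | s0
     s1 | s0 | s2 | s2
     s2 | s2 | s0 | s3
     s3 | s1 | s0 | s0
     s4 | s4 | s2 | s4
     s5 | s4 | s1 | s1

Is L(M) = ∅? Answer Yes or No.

The states reachable from the start state are {s0, s1, s2, s3}.
None of the accepting states {s4} is reachable, so no string is accepted and L(M) = ∅.

Yes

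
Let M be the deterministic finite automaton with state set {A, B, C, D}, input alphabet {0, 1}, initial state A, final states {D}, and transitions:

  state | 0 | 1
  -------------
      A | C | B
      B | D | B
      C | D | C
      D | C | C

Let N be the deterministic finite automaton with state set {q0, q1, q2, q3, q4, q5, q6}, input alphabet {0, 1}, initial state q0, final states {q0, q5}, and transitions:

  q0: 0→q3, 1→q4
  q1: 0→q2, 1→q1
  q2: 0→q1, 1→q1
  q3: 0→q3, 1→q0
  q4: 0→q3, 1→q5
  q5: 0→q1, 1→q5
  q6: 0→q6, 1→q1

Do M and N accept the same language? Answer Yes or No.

The string 00 is accepted by M but rejected by N.
So L(M) ≠ L(N).

No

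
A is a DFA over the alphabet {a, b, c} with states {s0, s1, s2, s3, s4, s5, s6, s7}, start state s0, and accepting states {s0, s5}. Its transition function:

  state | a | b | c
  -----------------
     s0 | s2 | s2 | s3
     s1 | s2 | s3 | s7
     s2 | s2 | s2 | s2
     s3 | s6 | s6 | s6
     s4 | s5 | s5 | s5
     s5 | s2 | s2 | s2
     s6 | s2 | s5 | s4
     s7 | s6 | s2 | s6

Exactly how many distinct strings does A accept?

The useful subgraph on states {s0, s3, s4, s5, s6} is acyclic, so L(A) is finite; the longest accepting path visits 5 useful states, giving maximum string length 4.
Counting accepting paths from s0 by length: 1 of length 0, 3 of length 3, 9 of length 4. Total 13.

13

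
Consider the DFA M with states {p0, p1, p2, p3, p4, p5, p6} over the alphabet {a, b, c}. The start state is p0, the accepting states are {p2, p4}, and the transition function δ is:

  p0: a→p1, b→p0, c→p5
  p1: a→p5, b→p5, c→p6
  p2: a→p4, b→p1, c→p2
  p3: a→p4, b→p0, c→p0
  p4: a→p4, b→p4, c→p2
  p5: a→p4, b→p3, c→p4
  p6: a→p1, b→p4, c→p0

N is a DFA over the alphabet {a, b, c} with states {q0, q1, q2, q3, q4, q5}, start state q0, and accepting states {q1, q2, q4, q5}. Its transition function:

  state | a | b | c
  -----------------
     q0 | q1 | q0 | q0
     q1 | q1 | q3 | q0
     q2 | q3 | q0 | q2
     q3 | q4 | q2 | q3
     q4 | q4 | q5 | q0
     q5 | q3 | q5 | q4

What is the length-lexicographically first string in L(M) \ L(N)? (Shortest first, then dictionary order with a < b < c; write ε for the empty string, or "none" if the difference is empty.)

cc

The string cc is accepted by M but not by N.
No shorter string lies in the difference, and cc is the lexicographically first length-2 string in L(M) \ L(N).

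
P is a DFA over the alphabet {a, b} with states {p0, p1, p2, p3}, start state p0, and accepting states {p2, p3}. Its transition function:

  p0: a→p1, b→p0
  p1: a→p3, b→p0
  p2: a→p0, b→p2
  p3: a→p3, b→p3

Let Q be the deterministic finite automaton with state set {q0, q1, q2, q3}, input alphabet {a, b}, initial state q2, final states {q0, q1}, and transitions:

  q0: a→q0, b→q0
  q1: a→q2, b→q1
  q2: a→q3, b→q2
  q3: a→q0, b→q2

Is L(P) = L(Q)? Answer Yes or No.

Exploring the product automaton P × Q from the start pair (p0, q2), following both machines on each input symbol, reaches 3 state pairs: (p0, q2), (p1, q3), (p3, q0).
P accepts in {p2, p3} and Q accepts in {q0, q1}. In every reachable pair the two components are either both accepting — (p3, q0) — or both non-accepting, so no string is accepted by exactly one of the machines: L(P) \ L(Q) and L(Q) \ L(P) are both empty.
Hence every string is accepted by P iff it is accepted by Q, and the two languages coincide.

Yes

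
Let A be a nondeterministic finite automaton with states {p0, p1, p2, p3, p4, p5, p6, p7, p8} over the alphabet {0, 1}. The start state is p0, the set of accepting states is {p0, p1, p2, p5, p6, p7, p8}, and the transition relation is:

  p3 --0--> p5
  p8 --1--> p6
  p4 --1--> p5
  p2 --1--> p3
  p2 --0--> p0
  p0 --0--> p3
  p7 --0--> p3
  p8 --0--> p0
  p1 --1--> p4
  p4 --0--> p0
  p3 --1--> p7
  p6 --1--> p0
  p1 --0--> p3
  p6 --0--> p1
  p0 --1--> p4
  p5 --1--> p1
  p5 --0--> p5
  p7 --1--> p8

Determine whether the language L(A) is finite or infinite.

State p3 is reachable from the start and can reach an accepting state, and it lies on the cycle p3 → p5 → p1 → p3.
Traversing that cycle any number of times yields accepted strings of unbounded length, so the language is infinite.

infinite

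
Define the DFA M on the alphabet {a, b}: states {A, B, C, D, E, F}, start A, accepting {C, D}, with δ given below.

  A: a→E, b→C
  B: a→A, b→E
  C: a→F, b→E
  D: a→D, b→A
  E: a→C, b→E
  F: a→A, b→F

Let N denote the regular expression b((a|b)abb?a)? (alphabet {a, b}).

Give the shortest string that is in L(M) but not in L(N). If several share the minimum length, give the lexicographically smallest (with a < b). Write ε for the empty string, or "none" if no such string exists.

The string aa is accepted by M but not by N.
No shorter string lies in the difference, and aa is the lexicographically first length-2 string in L(M) \ L(N).

aa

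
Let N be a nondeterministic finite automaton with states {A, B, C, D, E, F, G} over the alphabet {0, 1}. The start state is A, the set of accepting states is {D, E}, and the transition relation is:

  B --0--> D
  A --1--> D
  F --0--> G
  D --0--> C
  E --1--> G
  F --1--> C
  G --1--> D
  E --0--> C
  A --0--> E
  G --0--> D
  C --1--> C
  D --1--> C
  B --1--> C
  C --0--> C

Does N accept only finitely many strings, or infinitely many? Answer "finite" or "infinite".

finite

The useful states (reachable from A and able to reach an accepting state) are {A, D, E, G}.
Restricted to these states the transition graph has no cycle, so every accepting path has bounded length and L is finite.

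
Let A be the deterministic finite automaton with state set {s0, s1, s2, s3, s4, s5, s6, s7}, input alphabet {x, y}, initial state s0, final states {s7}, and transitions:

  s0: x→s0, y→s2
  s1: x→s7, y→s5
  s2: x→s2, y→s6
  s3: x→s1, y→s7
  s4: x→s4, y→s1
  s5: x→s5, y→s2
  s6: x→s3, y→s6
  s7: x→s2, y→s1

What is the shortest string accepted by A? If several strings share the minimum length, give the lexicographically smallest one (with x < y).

A breadth-first search from s0 reaches an accepting state first via the path s0 → s2 → s6 → s3 → s7 on input yyxy.
No string of length < 4 is accepted (BFS exhausts all shorter strings without reaching an accepting state), and yyxy is the lexicographically least accepting string of length 4.

yyxy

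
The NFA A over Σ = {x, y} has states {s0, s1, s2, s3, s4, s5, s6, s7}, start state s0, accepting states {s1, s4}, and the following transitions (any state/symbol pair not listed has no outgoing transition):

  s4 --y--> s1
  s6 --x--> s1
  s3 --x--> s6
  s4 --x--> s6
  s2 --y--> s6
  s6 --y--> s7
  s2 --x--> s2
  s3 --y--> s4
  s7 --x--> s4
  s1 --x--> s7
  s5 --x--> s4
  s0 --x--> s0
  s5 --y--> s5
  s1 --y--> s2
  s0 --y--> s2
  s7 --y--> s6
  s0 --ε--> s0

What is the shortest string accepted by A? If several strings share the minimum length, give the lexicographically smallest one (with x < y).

yyx

A breadth-first search from s0 reaches an accepting state first via the path s0 → s2 → s6 → s1 on input yyx.
No string of length < 3 is accepted (BFS exhausts all shorter strings without reaching an accepting state), and yyx is the lexicographically least accepting string of length 3.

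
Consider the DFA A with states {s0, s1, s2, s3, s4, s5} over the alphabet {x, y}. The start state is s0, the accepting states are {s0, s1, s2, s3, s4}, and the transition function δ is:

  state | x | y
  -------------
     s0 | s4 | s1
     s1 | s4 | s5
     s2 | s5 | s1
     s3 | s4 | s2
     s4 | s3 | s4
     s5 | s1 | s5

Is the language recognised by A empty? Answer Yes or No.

No

The empty string ε is accepted: the run s0 ends in the accepting state s0.
Since at least one string is accepted, L(A) is not empty.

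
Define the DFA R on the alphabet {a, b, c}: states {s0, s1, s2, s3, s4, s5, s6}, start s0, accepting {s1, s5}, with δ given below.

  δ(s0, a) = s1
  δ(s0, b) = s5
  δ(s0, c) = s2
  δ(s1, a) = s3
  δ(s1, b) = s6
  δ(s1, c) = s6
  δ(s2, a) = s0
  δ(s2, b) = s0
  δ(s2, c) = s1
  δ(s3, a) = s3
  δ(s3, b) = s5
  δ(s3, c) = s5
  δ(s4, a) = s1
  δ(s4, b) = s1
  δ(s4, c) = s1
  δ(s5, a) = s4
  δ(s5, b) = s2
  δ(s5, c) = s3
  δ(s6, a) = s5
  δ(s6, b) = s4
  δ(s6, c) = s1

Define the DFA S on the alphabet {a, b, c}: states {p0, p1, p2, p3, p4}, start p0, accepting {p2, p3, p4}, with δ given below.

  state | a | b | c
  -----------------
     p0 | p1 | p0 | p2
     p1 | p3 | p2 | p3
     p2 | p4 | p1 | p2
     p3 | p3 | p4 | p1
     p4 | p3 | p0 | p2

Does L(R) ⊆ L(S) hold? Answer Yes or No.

The string a is in L(R) but not in L(S).
So L(R) ⊄ L(S).

No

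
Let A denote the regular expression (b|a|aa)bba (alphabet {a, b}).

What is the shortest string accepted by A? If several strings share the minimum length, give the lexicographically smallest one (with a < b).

By inspection of the expression, no string of length less than 4 matches, and abba is the lexicographically first match of length 4.

abba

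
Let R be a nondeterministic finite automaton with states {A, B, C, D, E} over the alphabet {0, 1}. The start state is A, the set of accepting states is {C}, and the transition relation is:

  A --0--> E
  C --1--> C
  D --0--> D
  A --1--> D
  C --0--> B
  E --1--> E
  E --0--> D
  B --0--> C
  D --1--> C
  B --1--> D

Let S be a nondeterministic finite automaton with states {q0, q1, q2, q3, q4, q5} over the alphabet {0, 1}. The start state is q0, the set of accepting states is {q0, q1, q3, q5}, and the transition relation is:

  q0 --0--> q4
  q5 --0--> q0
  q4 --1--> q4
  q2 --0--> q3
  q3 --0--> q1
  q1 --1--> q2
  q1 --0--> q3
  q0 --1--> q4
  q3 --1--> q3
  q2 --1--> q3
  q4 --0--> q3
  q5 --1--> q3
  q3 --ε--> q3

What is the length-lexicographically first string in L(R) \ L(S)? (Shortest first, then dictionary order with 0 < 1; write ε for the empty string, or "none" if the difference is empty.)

The string 11 is accepted by R but not by S.
No shorter string lies in the difference, and 11 is the lexicographically first length-2 string in L(R) \ L(S).

11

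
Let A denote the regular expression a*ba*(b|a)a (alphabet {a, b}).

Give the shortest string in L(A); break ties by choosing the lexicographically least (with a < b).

By inspection of the expression, no string of length less than 3 matches, and baa is the lexicographically first match of length 3.

baa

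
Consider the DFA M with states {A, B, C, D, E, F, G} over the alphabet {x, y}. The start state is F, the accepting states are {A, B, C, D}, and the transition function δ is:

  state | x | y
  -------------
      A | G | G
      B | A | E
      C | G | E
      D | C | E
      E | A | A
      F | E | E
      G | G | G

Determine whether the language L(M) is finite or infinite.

The useful states (reachable from F and able to reach an accepting state) are {A, E, F}.
Restricted to these states the transition graph has no cycle, so every accepting path has bounded length and L is finite.

finite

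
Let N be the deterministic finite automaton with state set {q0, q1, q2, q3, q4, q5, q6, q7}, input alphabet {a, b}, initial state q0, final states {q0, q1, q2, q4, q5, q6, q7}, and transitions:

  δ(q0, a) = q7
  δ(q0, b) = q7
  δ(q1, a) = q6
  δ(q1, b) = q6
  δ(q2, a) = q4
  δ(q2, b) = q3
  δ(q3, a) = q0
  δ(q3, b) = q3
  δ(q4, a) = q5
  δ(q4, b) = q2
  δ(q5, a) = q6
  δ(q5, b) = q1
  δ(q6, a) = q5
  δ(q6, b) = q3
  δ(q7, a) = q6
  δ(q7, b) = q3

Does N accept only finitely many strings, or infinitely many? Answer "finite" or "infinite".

infinite

State q0 is reachable from the start and can reach an accepting state, and it lies on the cycle q0 → q7 → q3 → q0.
Traversing that cycle any number of times yields accepted strings of unbounded length, so the language is infinite.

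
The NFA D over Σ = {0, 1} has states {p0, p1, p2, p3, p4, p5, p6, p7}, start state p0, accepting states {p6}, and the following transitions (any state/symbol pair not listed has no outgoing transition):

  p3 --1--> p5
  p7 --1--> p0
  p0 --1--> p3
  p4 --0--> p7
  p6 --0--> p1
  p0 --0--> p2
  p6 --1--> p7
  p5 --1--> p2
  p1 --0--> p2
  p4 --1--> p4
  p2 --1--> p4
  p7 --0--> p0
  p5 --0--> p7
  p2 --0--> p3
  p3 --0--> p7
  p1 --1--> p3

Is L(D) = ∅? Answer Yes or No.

Yes

The states reachable from the start state are {p0, p2, p3, p4, p5, p7}.
None of the accepting states {p6} is reachable, so no string is accepted and L(D) = ∅.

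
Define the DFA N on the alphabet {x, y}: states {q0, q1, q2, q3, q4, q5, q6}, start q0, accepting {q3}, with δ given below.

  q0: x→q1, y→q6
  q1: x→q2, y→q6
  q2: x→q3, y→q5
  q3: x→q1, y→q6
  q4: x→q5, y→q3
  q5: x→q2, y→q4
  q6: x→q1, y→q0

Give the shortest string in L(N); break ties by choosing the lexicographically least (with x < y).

xxx

A breadth-first search from q0 reaches an accepting state first via the path q0 → q1 → q2 → q3 on input xxx.
No string of length < 3 is accepted (BFS exhausts all shorter strings without reaching an accepting state), and xxx is the lexicographically least accepting string of length 3.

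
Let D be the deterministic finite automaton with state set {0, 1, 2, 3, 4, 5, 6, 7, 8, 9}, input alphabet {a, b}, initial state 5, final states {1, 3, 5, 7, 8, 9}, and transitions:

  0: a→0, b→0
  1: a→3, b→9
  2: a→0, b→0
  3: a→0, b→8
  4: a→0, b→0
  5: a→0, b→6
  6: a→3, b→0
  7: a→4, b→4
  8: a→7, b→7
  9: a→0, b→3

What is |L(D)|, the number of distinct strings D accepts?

5

The useful subgraph on states {3, 5, 6, 7, 8} is acyclic, so L(D) is finite; the longest accepting path visits 5 useful states, giving maximum string length 4.
Counting accepting paths from 5 by length: 1 of length 0, 1 of length 2, 1 of length 3, 2 of length 4. Total 5.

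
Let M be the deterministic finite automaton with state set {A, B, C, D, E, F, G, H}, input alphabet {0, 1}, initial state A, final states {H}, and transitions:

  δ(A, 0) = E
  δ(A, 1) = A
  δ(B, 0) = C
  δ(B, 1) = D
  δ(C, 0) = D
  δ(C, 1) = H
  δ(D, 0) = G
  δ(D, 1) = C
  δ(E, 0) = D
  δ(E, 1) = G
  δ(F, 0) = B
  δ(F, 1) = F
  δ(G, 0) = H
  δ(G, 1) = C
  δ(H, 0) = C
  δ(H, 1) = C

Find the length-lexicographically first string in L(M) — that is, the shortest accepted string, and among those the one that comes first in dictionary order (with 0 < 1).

A breadth-first search from A reaches an accepting state first via the path A → E → G → H on input 010.
No string of length < 3 is accepted (BFS exhausts all shorter strings without reaching an accepting state), and 010 is the lexicographically least accepting string of length 3.

010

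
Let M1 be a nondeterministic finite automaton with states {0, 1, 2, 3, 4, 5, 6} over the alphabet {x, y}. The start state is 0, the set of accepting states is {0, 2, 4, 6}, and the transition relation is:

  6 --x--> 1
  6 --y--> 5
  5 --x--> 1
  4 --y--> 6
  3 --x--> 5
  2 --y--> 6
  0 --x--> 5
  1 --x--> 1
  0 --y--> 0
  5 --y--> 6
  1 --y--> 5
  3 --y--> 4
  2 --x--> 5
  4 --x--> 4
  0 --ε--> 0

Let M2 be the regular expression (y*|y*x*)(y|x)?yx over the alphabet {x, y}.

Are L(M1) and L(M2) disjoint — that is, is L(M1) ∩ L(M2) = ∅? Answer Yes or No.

Yes

Converting the expression M2 to a DFA (subset construction, then merging equivalent states) gives the minimal DFA with states {r0, r1, r2, r3, r4, r5, r6, r7}, start state r0, accepting states {r4, r5} and transitions r0: x→r1, y→r2; r1: x→r1, y→r3; r2: x→r4, y→r2; r3: x→r5, y→r6; r4: x→r1, y→r3; r5: x→r7, y→r7; r6: x→r5, y→r7; r7: x→r7, y→r7.
Exploring the product automaton M1 × M2 from the start pair (0, r0), following both machines on each input symbol, reaches 13 state pairs: (0, r0), (5, r1), (0, r2), (1, r1), (6, r3), (5, r4), (5, r3), (1, r5), (5, r6), (6, r6), (1, r7), (5, r7), (6, r7).
M1 accepts in {0, 2, 4, 6} and M2 accepts in {r4, r5}; no reachable pair has both components accepting, so no string drives both machines to acceptance simultaneously and L(M1) ∩ L(M2) = ∅.
So no string is accepted by both, and the intersection is empty.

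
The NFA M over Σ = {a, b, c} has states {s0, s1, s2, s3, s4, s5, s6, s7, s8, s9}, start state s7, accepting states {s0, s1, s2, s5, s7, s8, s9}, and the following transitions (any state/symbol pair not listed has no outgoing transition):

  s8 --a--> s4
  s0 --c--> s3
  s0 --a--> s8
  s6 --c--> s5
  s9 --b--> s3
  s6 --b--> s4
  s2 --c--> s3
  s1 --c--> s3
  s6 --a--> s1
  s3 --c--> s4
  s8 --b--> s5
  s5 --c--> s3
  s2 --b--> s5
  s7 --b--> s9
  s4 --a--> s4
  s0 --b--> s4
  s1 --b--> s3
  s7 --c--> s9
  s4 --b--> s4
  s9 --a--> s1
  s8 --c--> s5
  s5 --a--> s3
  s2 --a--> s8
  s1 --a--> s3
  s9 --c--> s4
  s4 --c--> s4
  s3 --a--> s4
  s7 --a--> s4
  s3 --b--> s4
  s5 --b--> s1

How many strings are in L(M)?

The useful subgraph on states {s1, s7, s9} is acyclic, so L(M) is finite; the longest accepting path visits 3 useful states, giving maximum string length 2.
Counting accepting paths from s7 by length: 1 of length 0, 2 of length 1, 2 of length 2. Total 5.

5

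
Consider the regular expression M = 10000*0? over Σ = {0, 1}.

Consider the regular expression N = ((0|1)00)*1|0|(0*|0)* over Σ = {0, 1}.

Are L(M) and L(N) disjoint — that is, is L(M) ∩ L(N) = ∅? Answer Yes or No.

Yes

Converting the expression M to a DFA (subset construction, then merging equivalent states) gives the minimal DFA with states {m0, m1, m2, m3, m4, m5}, start state m0, accepting states {m5} and transitions m0: 0→m1, 1→m2; m1: 0→m1, 1→m1; m2: 0→m3, 1→m1; m3: 0→m4, 1→m1; m4: 0→m5, 1→m1; m5: 0→m5, 1→m1.
Converting the expression N to a DFA (subset construction, then merging equivalent states) gives the minimal DFA with states {n0, n1, n2, n3, n4, n5, n6, n7}, start state n0, accepting states {n0, n1, n2, n3} and transitions n0: 0→n1, 1→n2; n1: 0→n3, 1→n4; n2: 0→n5, 1→n4; n3: 0→n0, 1→n4; n4: 0→n4, 1→n4; n5: 0→n6, 1→n4; n6: 0→n7, 1→n2; n7: 0→n5, 1→n4.
Exploring the product automaton M × N from the start pair (m0, n0), following both machines on each input symbol, reaches 15 state pairs: (m0, n0), (m1, n1), (m2, n2), (m1, n3), (m1, n4), (m3, n5), (m1, n0), (m4, n6), (m1, n2), (m5, n7), (m1, n5), (m5, n5), (m1, n6), (m5, n6), (m1, n7).
M accepts in {m5} and N accepts in {n0, n1, n2, n3}; no reachable pair has both components accepting, so no string drives both machines to acceptance simultaneously and L(M) ∩ L(N) = ∅.
So no string is accepted by both, and the intersection is empty.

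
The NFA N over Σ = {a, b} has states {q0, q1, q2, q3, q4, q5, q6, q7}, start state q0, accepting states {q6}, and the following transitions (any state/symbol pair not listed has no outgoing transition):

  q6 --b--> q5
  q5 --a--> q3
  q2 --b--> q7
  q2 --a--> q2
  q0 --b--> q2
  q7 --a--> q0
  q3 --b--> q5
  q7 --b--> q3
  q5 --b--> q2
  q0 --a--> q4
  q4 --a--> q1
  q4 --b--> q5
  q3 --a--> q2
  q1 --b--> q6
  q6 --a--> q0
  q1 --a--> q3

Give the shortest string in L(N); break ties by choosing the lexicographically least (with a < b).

A breadth-first search from q0 reaches an accepting state first via the path q0 → q4 → q1 → q6 on input aab.
No string of length < 3 is accepted (BFS exhausts all shorter strings without reaching an accepting state), and aab is the lexicographically least accepting string of length 3.

aab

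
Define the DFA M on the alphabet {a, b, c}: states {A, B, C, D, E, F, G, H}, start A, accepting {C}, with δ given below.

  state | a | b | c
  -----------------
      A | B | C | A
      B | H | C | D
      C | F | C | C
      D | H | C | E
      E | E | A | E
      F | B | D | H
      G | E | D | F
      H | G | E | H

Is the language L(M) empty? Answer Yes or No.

No

The string b is accepted: the run A → C ends in the accepting state C.
Since at least one string is accepted, L(M) is not empty.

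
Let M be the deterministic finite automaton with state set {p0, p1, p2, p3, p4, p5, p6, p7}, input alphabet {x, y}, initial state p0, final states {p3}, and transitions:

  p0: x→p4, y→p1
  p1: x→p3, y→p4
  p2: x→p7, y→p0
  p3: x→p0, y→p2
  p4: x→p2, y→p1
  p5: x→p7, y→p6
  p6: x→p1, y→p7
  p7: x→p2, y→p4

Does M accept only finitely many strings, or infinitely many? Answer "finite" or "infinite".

infinite

State p0 is reachable from the start and can reach an accepting state, and it lies on the cycle p0 → p1 → p3 → p0.
Traversing that cycle any number of times yields accepted strings of unbounded length, so the language is infinite.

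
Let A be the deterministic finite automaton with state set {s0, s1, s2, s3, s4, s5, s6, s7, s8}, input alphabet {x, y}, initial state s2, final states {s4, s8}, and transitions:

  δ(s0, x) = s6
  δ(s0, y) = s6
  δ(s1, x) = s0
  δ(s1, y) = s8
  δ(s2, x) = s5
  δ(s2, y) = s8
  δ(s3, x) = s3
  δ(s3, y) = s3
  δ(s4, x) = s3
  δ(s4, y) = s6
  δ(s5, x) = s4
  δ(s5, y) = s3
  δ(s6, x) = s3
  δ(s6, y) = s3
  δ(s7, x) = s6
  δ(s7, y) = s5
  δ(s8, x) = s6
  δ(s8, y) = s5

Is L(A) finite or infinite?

finite

The useful states (reachable from s2 and able to reach an accepting state) are {s2, s4, s5, s8}.
Restricted to these states the transition graph has no cycle, so every accepting path has bounded length and L is finite.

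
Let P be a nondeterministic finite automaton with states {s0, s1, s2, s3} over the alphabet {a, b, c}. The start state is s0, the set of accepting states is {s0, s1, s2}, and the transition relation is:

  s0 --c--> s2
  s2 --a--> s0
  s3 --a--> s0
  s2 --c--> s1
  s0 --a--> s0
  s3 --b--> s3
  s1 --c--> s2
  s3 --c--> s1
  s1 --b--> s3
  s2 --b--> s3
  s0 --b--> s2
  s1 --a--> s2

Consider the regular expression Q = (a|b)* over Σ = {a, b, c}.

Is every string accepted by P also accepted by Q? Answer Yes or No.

No

The string c is in L(P) but not in L(Q).
So L(P) ⊄ L(Q).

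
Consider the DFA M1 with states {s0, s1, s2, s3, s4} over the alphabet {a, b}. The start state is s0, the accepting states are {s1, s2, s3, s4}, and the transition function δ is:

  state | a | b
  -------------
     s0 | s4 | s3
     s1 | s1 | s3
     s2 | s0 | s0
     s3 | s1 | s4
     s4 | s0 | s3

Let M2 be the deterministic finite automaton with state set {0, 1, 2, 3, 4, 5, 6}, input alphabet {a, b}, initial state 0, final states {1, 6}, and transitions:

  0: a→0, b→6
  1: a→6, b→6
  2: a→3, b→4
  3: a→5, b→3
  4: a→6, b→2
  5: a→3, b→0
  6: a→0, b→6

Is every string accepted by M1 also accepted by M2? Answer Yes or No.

The string a is in L(M1) but not in L(M2).
So L(M1) ⊄ L(M2).

No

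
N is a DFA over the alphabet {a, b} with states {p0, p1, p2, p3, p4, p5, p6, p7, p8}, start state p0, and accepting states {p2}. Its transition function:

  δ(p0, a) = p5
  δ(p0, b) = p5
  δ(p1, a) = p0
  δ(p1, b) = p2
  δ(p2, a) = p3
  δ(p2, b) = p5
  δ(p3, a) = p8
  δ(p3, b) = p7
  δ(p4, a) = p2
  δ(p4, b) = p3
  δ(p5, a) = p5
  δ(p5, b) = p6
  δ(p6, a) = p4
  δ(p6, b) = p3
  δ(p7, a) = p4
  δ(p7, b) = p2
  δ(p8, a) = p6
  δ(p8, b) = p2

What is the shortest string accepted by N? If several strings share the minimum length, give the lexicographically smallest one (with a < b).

abaa

A breadth-first search from p0 reaches an accepting state first via the path p0 → p5 → p6 → p4 → p2 on input abaa.
No string of length < 4 is accepted (BFS exhausts all shorter strings without reaching an accepting state), and abaa is the lexicographically least accepting string of length 4.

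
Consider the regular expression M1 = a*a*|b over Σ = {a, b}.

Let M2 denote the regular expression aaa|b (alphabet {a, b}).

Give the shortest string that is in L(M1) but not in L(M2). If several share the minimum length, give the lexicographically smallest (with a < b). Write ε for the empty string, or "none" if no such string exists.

The empty string ε is accepted by M1 but not by M2.
Since ε is the unique shortest string, it is the required witness.

ε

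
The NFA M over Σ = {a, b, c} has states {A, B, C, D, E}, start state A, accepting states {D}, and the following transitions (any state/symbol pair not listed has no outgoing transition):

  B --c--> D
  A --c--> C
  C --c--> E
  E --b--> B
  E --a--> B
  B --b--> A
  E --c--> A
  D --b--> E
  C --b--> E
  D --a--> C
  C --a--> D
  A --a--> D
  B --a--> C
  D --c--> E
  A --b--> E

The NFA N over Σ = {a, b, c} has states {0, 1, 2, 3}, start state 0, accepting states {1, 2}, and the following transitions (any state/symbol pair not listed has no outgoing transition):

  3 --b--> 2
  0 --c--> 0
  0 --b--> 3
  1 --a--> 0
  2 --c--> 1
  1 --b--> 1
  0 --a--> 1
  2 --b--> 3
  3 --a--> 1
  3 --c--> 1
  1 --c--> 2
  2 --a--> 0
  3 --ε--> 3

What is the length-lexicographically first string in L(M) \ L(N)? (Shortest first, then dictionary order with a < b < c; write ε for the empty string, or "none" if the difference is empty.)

The string bca is accepted by M but not by N.
No shorter string lies in the difference, and bca is the lexicographically first length-3 string in L(M) \ L(N).

bca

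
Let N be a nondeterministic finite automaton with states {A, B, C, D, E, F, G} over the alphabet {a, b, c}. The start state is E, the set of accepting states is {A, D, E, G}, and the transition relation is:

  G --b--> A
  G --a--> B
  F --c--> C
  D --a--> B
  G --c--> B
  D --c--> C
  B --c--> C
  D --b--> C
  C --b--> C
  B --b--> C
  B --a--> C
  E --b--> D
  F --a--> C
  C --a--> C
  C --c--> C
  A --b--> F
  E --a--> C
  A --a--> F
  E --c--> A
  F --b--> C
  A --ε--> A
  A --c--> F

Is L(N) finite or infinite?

The useful states (reachable from E and able to reach an accepting state) are {A, D, E}.
Restricted to these states the transition graph has no cycle, so every accepting path has bounded length and L is finite.

finite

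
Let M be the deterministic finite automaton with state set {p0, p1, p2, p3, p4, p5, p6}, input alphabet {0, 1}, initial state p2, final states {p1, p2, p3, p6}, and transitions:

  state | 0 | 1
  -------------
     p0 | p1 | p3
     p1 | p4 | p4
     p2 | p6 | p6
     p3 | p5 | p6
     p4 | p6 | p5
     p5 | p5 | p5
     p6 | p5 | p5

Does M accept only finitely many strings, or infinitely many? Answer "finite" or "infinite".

finite

The useful states (reachable from p2 and able to reach an accepting state) are {p2, p6}.
Restricted to these states the transition graph has no cycle, so every accepting path has bounded length and L is finite.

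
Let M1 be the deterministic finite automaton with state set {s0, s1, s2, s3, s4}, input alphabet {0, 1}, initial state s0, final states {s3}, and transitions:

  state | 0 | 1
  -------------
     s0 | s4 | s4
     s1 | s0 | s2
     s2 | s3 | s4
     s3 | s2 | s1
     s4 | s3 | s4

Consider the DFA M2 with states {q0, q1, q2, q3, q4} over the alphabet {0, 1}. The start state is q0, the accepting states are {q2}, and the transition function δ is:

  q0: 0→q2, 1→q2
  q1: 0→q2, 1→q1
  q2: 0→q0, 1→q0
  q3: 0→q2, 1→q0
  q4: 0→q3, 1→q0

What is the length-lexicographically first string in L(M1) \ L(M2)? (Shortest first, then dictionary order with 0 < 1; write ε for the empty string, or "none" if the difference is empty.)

The string 00 is accepted by M1 but not by M2.
No shorter string lies in the difference, and 00 is the lexicographically first length-2 string in L(M1) \ L(M2).

00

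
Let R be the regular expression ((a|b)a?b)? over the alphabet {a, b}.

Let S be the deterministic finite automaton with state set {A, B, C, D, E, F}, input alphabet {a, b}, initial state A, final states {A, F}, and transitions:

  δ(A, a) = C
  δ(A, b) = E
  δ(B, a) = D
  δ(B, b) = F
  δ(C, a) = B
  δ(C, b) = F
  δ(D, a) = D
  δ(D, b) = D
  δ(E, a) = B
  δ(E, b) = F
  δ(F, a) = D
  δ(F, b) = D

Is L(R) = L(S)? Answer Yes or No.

Yes

Converting the expression R to a DFA (subset construction, then merging equivalent states) gives the minimal DFA with states {r0, r1, r2, r3, r4}, start state r0, accepting states {r0, r3} and transitions r0: a→r1, b→r1; r1: a→r2, b→r3; r2: a→r4, b→r3; r3: a→r4, b→r4; r4: a→r4, b→r4.
Exploring the product automaton R × S from the start pair (r0, A), following both machines on each input symbol, reaches 6 state pairs: (r0, A), (r1, C), (r1, E), (r2, B), (r3, F), (r4, D).
R accepts in {r0, r3} and S accepts in {A, F}. In every reachable pair the two components are either both accepting — (r0, A), (r3, F) — or both non-accepting, so no string is accepted by exactly one of the machines: L(R) \ L(S) and L(S) \ L(R) are both empty.
Hence every string is accepted by R iff it is accepted by S, and the two languages coincide.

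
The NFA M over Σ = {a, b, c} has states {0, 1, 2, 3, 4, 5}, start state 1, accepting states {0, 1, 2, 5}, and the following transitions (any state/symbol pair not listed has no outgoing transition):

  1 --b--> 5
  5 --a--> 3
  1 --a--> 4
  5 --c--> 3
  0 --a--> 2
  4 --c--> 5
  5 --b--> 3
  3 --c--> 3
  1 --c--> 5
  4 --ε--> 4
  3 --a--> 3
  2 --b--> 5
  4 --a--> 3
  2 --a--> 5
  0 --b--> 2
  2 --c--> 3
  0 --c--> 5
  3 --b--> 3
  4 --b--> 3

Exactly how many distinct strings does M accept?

The useful subgraph on states {1, 4, 5} is acyclic, so L(M) is finite; the longest accepting path visits 3 useful states, giving maximum string length 2.
Counting accepting paths from 1 by length: 1 of length 0, 2 of length 1, 1 of length 2. Total 4.

4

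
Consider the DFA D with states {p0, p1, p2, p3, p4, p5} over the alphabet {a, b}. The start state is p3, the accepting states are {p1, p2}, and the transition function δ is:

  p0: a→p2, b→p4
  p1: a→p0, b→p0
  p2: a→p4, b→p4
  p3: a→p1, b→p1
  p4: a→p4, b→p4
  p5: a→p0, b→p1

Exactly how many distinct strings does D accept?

6

The useful subgraph on states {p0, p1, p2, p3} is acyclic, so L(D) is finite; the longest accepting path visits 4 useful states, giving maximum string length 3.
Counting accepting paths from p3 by length: 2 of length 1, 4 of length 3. Total 6.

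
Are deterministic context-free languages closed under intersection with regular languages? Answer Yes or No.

Yes

Run the DPDA and a DFA for the regular language in lock-step (product of the two finite controls, one shared stack, the DFA component advancing only on genuine input moves); the result is still deterministic and accepts when both components accept.
So the deterministic context-free languages are closed under intersection with a regular language.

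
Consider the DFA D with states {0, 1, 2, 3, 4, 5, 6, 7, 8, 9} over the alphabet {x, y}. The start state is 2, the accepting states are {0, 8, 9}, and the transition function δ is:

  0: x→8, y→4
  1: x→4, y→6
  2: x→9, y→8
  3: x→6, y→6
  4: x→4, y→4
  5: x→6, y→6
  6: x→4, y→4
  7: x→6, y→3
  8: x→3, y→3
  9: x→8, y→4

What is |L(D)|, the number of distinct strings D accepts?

3

The useful subgraph on states {2, 8, 9} is acyclic, so L(D) is finite; the longest accepting path visits 3 useful states, giving maximum string length 2.
Counting accepting paths from 2 by length: 2 of length 1, 1 of length 2. Total 3.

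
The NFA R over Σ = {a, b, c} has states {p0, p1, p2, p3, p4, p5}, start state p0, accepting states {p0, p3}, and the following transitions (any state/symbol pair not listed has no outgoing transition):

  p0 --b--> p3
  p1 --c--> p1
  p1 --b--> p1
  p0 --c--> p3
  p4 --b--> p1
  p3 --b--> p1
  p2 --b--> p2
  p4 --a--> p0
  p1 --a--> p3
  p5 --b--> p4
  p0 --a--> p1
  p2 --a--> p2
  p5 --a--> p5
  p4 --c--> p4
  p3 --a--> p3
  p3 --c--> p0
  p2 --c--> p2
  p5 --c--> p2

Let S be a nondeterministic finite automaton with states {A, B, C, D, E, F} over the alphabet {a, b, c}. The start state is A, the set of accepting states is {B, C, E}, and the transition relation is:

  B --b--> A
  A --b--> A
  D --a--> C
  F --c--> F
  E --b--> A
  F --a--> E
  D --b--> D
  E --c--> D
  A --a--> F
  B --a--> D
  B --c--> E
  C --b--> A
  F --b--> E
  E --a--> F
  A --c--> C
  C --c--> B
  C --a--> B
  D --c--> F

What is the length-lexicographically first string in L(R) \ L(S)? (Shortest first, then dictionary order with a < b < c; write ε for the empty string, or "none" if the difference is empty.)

The empty string ε is accepted by R but not by S.
Since ε is the unique shortest string, it is the required witness.

ε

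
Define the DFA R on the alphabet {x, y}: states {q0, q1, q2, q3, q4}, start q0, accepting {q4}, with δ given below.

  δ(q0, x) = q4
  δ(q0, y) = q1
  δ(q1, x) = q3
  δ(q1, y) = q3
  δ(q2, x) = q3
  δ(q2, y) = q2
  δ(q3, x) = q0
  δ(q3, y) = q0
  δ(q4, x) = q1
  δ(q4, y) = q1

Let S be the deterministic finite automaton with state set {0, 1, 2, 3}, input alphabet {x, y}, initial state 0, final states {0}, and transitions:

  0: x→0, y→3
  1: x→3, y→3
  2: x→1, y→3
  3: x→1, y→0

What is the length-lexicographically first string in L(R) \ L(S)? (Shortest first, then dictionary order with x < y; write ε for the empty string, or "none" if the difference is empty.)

The string yxxx is accepted by R but not by S.
No shorter string lies in the difference, and yxxx is the lexicographically first length-4 string in L(R) \ L(S).

yxxx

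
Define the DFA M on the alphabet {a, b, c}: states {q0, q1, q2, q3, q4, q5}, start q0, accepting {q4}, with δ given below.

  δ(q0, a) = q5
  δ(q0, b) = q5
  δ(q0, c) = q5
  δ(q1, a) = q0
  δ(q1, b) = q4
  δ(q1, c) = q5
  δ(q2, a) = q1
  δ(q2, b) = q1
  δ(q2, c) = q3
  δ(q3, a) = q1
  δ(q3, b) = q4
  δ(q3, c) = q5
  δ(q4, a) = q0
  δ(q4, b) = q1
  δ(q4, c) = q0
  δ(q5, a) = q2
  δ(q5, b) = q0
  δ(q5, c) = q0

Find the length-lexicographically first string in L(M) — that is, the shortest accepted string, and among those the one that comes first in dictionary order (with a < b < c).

A breadth-first search from q0 reaches an accepting state first via the path q0 → q5 → q2 → q1 → q4 on input aaab.
No string of length < 4 is accepted (BFS exhausts all shorter strings without reaching an accepting state), and aaab is the lexicographically least accepting string of length 4.

aaab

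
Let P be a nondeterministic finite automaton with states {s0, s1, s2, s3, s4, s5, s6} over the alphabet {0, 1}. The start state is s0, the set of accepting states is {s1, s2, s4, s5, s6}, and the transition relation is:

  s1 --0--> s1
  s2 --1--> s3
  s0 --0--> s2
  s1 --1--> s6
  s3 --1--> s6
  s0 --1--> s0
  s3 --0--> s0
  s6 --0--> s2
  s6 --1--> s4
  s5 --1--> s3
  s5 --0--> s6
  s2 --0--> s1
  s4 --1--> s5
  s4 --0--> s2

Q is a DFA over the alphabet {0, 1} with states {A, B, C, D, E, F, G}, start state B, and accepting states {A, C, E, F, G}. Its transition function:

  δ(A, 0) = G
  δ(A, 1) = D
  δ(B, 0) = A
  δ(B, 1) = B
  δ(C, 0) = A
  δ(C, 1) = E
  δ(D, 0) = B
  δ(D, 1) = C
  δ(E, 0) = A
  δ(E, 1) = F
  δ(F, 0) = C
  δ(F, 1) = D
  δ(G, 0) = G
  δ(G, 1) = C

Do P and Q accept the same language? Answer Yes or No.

Exploring the product automaton P × Q from the start pair (s0, B), following both machines on each input symbol, reaches 7 state pairs: (s0, B), (s2, A), (s1, G), (s3, D), (s6, C), (s4, E), (s5, F).
P accepts in {s1, s2, s4, s5, s6} and Q accepts in {A, C, E, F, G}. In every reachable pair the two components are either both accepting — (s2, A), (s1, G), (s6, C), (s4, E), (s5, F) — or both non-accepting, so no string is accepted by exactly one of the machines: L(P) \ L(Q) and L(Q) \ L(P) are both empty.
Hence every string is accepted by P iff it is accepted by Q, and the two languages coincide.

Yes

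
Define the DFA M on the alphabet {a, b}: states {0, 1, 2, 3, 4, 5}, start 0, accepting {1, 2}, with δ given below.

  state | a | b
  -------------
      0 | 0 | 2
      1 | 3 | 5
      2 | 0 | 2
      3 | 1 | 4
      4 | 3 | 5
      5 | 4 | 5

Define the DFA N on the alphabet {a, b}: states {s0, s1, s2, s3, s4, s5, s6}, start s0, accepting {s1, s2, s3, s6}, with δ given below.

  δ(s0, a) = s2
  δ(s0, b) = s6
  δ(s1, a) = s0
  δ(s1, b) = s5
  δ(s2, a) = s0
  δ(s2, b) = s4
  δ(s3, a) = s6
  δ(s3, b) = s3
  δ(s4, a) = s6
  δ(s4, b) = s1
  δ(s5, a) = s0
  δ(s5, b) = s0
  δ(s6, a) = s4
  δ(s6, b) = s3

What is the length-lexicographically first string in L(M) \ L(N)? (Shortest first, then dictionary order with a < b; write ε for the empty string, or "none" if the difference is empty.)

ab

The string ab is accepted by M but not by N.
No shorter string lies in the difference, and ab is the lexicographically first length-2 string in L(M) \ L(N).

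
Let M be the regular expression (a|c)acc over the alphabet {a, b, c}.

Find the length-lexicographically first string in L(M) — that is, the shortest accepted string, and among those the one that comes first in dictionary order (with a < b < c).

aacc

By inspection of the expression, no string of length less than 4 matches, and aacc is the lexicographically first match of length 4.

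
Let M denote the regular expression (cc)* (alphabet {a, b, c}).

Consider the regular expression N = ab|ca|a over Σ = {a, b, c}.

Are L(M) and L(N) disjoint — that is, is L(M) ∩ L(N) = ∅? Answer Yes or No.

Converting the expression M to a DFA (subset construction, then merging equivalent states) gives the minimal DFA with states {m0, m1, m2}, start state m0, accepting states {m0} and transitions m0: a→m1, b→m1, c→m2; m1: a→m1, b→m1, c→m1; m2: a→m1, b→m1, c→m0.
Converting the expression N to a DFA (subset construction, then merging equivalent states) gives the minimal DFA with states {n0, n1, n2, n3, n4}, start state n0, accepting states {n1, n4} and transitions n0: a→n1, b→n2, c→n3; n1: a→n2, b→n4, c→n2; n2: a→n2, b→n2, c→n2; n3: a→n4, b→n2, c→n2; n4: a→n2, b→n2, c→n2.
Exploring the product automaton M × N from the start pair (m0, n0), following both machines on each input symbol, reaches 7 state pairs: (m0, n0), (m1, n1), (m1, n2), (m2, n3), (m1, n4), (m0, n2), (m2, n2).
M accepts in {m0} and N accepts in {n1, n4}; no reachable pair has both components accepting, so no string drives both machines to acceptance simultaneously and L(M) ∩ L(N) = ∅.
So no string is accepted by both, and the intersection is empty.

Yes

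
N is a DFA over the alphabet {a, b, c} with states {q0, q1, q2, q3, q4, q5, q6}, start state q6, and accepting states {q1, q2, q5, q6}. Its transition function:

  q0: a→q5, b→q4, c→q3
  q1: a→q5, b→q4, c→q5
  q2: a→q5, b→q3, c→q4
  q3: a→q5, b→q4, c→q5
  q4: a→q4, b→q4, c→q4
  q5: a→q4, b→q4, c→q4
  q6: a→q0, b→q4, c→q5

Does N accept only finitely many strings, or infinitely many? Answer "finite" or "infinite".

The useful states (reachable from q6 and able to reach an accepting state) are {q0, q3, q5, q6}.
Restricted to these states the transition graph has no cycle, so every accepting path has bounded length and L is finite.

finite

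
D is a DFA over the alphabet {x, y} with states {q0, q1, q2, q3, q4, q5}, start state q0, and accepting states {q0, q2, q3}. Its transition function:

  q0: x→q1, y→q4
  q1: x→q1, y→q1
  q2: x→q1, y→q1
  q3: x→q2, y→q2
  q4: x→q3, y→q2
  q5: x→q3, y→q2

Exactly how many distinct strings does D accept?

The useful subgraph on states {q0, q2, q3, q4} is acyclic, so L(D) is finite; the longest accepting path visits 4 useful states, giving maximum string length 3.
Counting accepting paths from q0 by length: 1 of length 0, 2 of length 2, 2 of length 3. Total 5.

5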